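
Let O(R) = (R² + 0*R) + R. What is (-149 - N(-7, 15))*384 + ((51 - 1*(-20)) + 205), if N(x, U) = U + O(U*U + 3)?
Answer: -20112108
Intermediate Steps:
O(R) = R + R² (O(R) = (R² + 0) + R = R² + R = R + R²)
N(x, U) = U + (3 + U²)*(4 + U²) (N(x, U) = U + (U*U + 3)*(1 + (U*U + 3)) = U + (U² + 3)*(1 + (U² + 3)) = U + (3 + U²)*(1 + (3 + U²)) = U + (3 + U²)*(4 + U²))
(-149 - N(-7, 15))*384 + ((51 - 1*(-20)) + 205) = (-149 - (15 + (3 + 15²)*(4 + 15²)))*384 + ((51 - 1*(-20)) + 205) = (-149 - (15 + (3 + 225)*(4 + 225)))*384 + ((51 + 20) + 205) = (-149 - (15 + 228*229))*384 + (71 + 205) = (-149 - (15 + 52212))*384 + 276 = (-149 - 1*52227)*384 + 276 = (-149 - 52227)*384 + 276 = -52376*384 + 276 = -20112384 + 276 = -20112108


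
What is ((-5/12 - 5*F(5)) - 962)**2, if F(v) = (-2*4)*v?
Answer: 83704201/144 ≈ 5.8128e+5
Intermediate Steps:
F(v) = -8*v
((-5/12 - 5*F(5)) - 962)**2 = ((-5/12 - (-40)*5) - 962)**2 = ((-5*1/12 - 5*(-40)) - 962)**2 = ((-5/12 + 200) - 962)**2 = (2395/12 - 962)**2 = (-9149/12)**2 = 83704201/144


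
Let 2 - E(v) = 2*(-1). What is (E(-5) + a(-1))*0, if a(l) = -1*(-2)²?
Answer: 0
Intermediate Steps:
E(v) = 4 (E(v) = 2 - 2*(-1) = 2 - 1*(-2) = 2 + 2 = 4)
a(l) = -4 (a(l) = -1*4 = -4)
(E(-5) + a(-1))*0 = (4 - 4)*0 = 0*0 = 0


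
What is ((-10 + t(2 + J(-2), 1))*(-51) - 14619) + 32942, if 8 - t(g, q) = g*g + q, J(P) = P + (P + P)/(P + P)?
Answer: 18527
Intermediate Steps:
J(P) = 1 + P (J(P) = P + (2*P)/((2*P)) = P + (2*P)*(1/(2*P)) = P + 1 = 1 + P)
t(g, q) = 8 - q - g² (t(g, q) = 8 - (g*g + q) = 8 - (g² + q) = 8 - (q + g²) = 8 + (-q - g²) = 8 - q - g²)
((-10 + t(2 + J(-2), 1))*(-51) - 14619) + 32942 = ((-10 + (8 - 1*1 - (2 + (1 - 2))²))*(-51) - 14619) + 32942 = ((-10 + (8 - 1 - (2 - 1)²))*(-51) - 14619) + 32942 = ((-10 + (8 - 1 - 1*1²))*(-51) - 14619) + 32942 = ((-10 + (8 - 1 - 1*1))*(-51) - 14619) + 32942 = ((-10 + (8 - 1 - 1))*(-51) - 14619) + 32942 = ((-10 + 6)*(-51) - 14619) + 32942 = (-4*(-51) - 14619) + 32942 = (204 - 14619) + 32942 = -14415 + 32942 = 18527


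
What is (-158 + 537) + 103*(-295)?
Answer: -30006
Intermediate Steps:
(-158 + 537) + 103*(-295) = 379 - 30385 = -30006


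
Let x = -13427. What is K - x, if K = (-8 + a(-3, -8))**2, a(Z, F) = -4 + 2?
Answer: 13527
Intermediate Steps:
a(Z, F) = -2
K = 100 (K = (-8 - 2)**2 = (-10)**2 = 100)
K - x = 100 - 1*(-13427) = 100 + 13427 = 13527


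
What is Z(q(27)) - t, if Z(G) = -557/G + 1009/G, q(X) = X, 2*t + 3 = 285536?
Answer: -7708487/54 ≈ -1.4275e+5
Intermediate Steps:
t = 285533/2 (t = -3/2 + (½)*285536 = -3/2 + 142768 = 285533/2 ≈ 1.4277e+5)
Z(G) = 452/G
Z(q(27)) - t = 452/27 - 1*285533/2 = 452*(1/27) - 285533/2 = 452/27 - 285533/2 = -7708487/54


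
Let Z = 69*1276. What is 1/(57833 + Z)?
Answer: 1/145877 ≈ 6.8551e-6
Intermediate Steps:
Z = 88044
1/(57833 + Z) = 1/(57833 + 88044) = 1/145877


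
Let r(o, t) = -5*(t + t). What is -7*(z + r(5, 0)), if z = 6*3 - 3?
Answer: -105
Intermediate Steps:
r(o, t) = -10*t
z = 15 (z = 18 - 3 = 15)
-7*(z + r(5, 0)) = -7*(15 - 10*0) = -7*(15 + 0) = -7*15 = -105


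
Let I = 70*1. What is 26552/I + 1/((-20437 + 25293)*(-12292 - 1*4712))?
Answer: 1096218224989/2889999840 ≈ 379.31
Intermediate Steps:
I = 70
26552/I + 1/((-20437 + 25293)*(-12292 - 1*4712)) = 26552/70 + 1/((-20437 + 25293)*(-12292 - 1*4712)) = 26552*(1/70) + 1/(4856*(-12292 - 4712)) = 13276/35 + (1/4856)/(-17004) = 13276/35 + (1/4856)*(-1/17004) = 13276/35 - 1/82571424 = 1096218224989/2889999840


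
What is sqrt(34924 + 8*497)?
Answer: 10*sqrt(389) ≈ 197.23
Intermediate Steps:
sqrt(34924 + 8*497) = sqrt(34924 + 3976) = sqrt(38900) = 10*sqrt(389)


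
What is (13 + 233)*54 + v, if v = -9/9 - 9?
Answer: 13274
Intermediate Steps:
v = -10 (v = (1/9)*(-9) - 9 = -1 - 9 = -10)
(13 + 233)*54 + v = (13 + 233)*54 - 10 = 246*54 - 10 = 13284 - 10 = 13274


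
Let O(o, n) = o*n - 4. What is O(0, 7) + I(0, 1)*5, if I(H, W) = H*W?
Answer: -4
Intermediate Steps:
O(o, n) = -4 + n*o (O(o, n) = n*o - 4 = -4 + n*o)
O(0, 7) + I(0, 1)*5 = (-4 + 7*0) + (0*1)*5 = (-4 + 0) + 0*5 = -4 + 0 = -4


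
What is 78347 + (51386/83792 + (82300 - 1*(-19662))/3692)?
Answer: 3030770781403/38670008 ≈ 78375.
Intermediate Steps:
78347 + (51386/83792 + (82300 - 1*(-19662))/3692) = 78347 + (51386*(1/83792) + (82300 + 19662)*(1/3692)) = 78347 + (25693/41896 + 101962*(1/3692)) = 78347 + (25693/41896 + 50981/1846) = 78347 + 1091664627/38670008 = 3030770781403/38670008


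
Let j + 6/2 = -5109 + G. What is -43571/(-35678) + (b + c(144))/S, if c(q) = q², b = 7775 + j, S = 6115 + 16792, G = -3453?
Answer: 1709714285/817275946 ≈ 2.0920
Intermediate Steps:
S = 22907
j = -8565 (j = -3 + (-5109 - 3453) = -3 - 8562 = -8565)
b = -790 (b = 7775 - 8565 = -790)
-43571/(-35678) + (b + c(144))/S = -43571/(-35678) + (-790 + 144²)/22907 = -43571*(-1/35678) + (-790 + 20736)*(1/22907) = 43571/35678 + 19946*(1/22907) = 43571/35678 + 19946/22907 = 1709714285/817275946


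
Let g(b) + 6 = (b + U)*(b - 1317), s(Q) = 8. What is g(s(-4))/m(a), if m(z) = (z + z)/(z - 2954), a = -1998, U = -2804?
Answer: 167815852/37 ≈ 4.5356e+6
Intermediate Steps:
g(b) = -6 + (-2804 + b)*(-1317 + b) (g(b) = -6 + (b - 2804)*(b - 1317) = -6 + (-2804 + b)*(-1317 + b))
m(z) = 2*z/(-2954 + z) (m(z) = (2*z)/(-2954 + z) = 2*z/(-2954 + z))
g(s(-4))/m(a) = (3692862 + 8² - 4121*8)/((2*(-1998)/(-2954 - 1998))) = (3692862 + 64 - 32968)/((2*(-1998)/(-4952))) = 3659958/((2*(-1998)*(-1/4952))) = 3659958/(999/1238) = 3659958*(1238/999) = 167815852/37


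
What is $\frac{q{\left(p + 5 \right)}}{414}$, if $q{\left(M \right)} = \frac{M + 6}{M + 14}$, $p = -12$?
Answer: $- \frac{1}{2898} \approx -0.00034507$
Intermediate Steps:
$q{\left(M \right)} = \frac{6 + M}{14 + M}$
$\frac{q{\left(p + 5 \right)}}{414} = \frac{\frac{1}{14 + \left(-12 + 5\right)} \left(6 + \left(-12 + 5\right)\right)}{414} = \frac{\frac{1}{14 - 7} \left(6 - 7\right)}{414} = \frac{\frac{1}{7} \left(-1\right)}{414} = \frac{1}{414} \left(- \frac{1}{7}\right) = - \frac{1}{2898}$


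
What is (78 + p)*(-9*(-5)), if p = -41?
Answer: 1665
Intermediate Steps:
(78 + p)*(-9*(-5)) = (78 - 41)*(-9*(-5)) = 37*45 = 1665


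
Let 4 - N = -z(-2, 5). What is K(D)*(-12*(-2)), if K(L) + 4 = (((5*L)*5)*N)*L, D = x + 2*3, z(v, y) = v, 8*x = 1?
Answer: 179691/4 ≈ 44923.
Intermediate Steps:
x = ⅛ (x = (⅛)*1 = ⅛ ≈ 0.12500)
N = 2 (N = 4 - (-1)*(-2) = 4 - 1*2 = 4 - 2 = 2)
D = 49/8 (D = ⅛ + 2*3 = ⅛ + 6 = 49/8 ≈ 6.1250)
K(L) = -4 + 50*L² (K(L) = -4 + (((5*L)*5)*2)*L = -4 + ((25*L)*2)*L = -4 + (50*L)*L = -4 + 50*L²)
K(D)*(-12*(-2)) = (-4 + 50*(49/8)²)*(-12*(-2)) = (-4 + 50*(2401/64))*24 = (-4 + 60025/32)*24 = (59897/32)*24 = 179691/4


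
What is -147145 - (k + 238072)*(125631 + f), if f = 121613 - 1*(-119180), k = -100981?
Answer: -50233579729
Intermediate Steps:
f = 240793 (f = 121613 + 119180 = 240793)
-147145 - (k + 238072)*(125631 + f) = -147145 - (-100981 + 238072)*(125631 + 240793) = -147145 - 137091*366424 = -147145 - 1*50233432584 = -147145 - 50233432584 = -50233579729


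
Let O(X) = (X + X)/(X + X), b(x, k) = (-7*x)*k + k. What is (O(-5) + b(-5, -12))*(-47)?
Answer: 20257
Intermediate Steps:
b(x, k) = k - 7*k*x (b(x, k) = -7*k*x + k = k - 7*k*x)
O(X) = 1 (O(X) = (2*X)/((2*X)) = (2*X)*(1/(2*X)) = 1)
(O(-5) + b(-5, -12))*(-47) = (1 - 12*(1 - 7*(-5)))*(-47) = (1 - 12*(1 + 35))*(-47) = (1 - 12*36)*(-47) = (1 - 432)*(-47) = -431*(-47) = 20257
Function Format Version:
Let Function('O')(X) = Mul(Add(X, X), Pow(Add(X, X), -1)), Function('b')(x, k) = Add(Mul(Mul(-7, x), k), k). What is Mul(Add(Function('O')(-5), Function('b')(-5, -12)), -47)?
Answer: 20257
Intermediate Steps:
Function('b')(x, k) = Add(k, Mul(-7, k, x)) (Function('b')(x, k) = Add(Mul(-7, k, x), k) = Add(k, Mul(-7, k, x)))
Function('O')(X) = 1 (Function('O')(X) = Mul(Mul(2, X), Pow(Mul(2, X), -1)) = Mul(Mul(2, X), Mul(Rational(1, 2), Pow(X, -1))) = 1)
Mul(Add(Function('O')(-5), Function('b')(-5, -12)), -47) = Mul(Add(1, Mul(-12, Add(1, Mul(-7, -5)))), -47) = Mul(Add(1, Mul(-12, Add(1, 35))), -47) = Mul(Add(1, Mul(-12, 36)), -47) = Mul(Add(1, -432), -47) = Mul(-431, -47) = 20257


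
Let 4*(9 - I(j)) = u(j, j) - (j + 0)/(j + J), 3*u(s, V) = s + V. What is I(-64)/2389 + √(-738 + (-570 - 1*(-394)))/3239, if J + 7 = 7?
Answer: 239/28668 + I*√914/3239 ≈ 0.0083368 + 0.0093339*I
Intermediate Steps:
J = 0 (J = -7 + 7 = 0)
u(s, V) = V/3 + s/3 (u(s, V) = (s + V)/3 = (V + s)/3 = V/3 + s/3)
I(j) = 37/4 - j/6 (I(j) = 9 - ((j/3 + j/3) - (j + 0)/(j + 0))/4 = 9 - (2*j/3 - j/j)/4 = 9 - (2*j/3 - 1*1)/4 = 9 - (2*j/3 - 1)/4 = 9 - (-1 + 2*j/3)/4 = 9 + (¼ - j/6) = 37/4 - j/6)
I(-64)/2389 + √(-738 + (-570 - 1*(-394)))/3239 = (37/4 - ⅙*(-64))/2389 + √(-738 + (-570 - 1*(-394)))/3239 = (37/4 + 32/3)*(1/2389) + √(-738 + (-570 + 394))*(1/3239) = (239/12)*(1/2389) + √(-738 - 176)*(1/3239) = 239/28668 + √(-914)*(1/3239) = 239/28668 + (I*√914)*(1/3239) = 239/28668 + I*√914/3239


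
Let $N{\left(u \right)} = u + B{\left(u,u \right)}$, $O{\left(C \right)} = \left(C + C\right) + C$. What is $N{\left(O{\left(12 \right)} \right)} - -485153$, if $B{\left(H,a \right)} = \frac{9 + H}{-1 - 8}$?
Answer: $485184$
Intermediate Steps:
$O{\left(C \right)} = 3 C$ ($O{\left(C \right)} = 2 C + C = 3 C$)
$B{\left(H,a \right)} = -1 - \frac{H}{9}$ ($B{\left(H,a \right)} = \frac{9 + H}{-9} = \left(9 + H\right) \left(- \frac{1}{9}\right) = -1 - \frac{H}{9}$)
$N{\left(u \right)} = -1 + \frac{8 u}{9}$ ($N{\left(u \right)} = u - \left(1 + \frac{u}{9}\right) = -1 + \frac{8 u}{9}$)
$N{\left(O{\left(12 \right)} \right)} - -485153 = \left(-1 + \frac{8 \cdot 3 \cdot 12}{9}\right) - -485153 = \left(-1 + \frac{8}{9} \cdot 36\right) + 485153 = \left(-1 + 32\right) + 485153 = 31 + 485153 = 485184$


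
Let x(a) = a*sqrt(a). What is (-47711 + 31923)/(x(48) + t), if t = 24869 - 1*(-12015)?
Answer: -36395287/85019929 + 189456*sqrt(3)/85019929 ≈ -0.42422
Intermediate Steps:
t = 36884 (t = 24869 + 12015 = 36884)
x(a) = a**(3/2)
(-47711 + 31923)/(x(48) + t) = (-47711 + 31923)/(48**(3/2) + 36884) = -15788/(192*sqrt(3) + 36884) = -15788/(36884 + 192*sqrt(3))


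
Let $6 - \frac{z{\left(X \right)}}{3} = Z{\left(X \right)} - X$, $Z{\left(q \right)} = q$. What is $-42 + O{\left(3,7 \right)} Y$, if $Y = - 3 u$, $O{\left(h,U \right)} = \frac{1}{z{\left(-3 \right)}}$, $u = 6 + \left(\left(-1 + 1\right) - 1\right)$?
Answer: $- \frac{257}{6} \approx -42.833$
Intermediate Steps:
$u = 5$ ($u = 6 + \left(0 - 1\right) = 6 - 1 = 5$)
$z{\left(X \right)} = 18$ ($z{\left(X \right)} = 18 - 3 \left(X - X\right) = 18 - 0 = 18 + 0 = 18$)
$O{\left(h,U \right)} = \frac{1}{18}$
$Y = -15$ ($Y = \left(-3\right) 5 = -15$)
$-42 + O{\left(3,7 \right)} Y = -42 + \frac{1}{18} \left(-15\right) = -42 - \frac{5}{6} = - \frac{257}{6}$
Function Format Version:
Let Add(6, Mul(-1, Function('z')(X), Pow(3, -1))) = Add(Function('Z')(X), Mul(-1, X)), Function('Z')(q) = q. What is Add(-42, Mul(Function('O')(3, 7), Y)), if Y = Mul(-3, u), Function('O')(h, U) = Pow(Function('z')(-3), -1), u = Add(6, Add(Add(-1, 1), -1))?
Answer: Rational(-257, 6) ≈ -42.833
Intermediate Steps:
u = 5 (u = Add(6, Add(0, -1)) = Add(6, -1) = 5)
Function('z')(X) = 18 (Function('z')(X) = Add(18, Mul(-3, Add(X, Mul(-1, X)))) = Add(18, Mul(-3, 0)) = Add(18, 0) = 18)
Function('O')(h, U) = Rational(1, 18) (Function('O')(h, U) = Pow(18, -1) = Rational(1, 18))
Y = -15 (Y = Mul(-3, 5) = -15)
Add(-42, Mul(Function('O')(3, 7), Y)) = Add(-42, Mul(Rational(1, 18), -15)) = Add(-42, Rational(-5, 6)) = Rational(-257, 6)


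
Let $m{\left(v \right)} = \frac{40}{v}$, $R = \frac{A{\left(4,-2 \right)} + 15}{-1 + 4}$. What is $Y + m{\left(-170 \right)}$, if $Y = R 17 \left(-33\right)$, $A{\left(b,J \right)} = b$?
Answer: $- \frac{60405}{17} \approx -3553.2$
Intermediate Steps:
$R = \frac{19}{3}$ ($R = \frac{4 + 15}{-1 + 4} = \frac{19}{3} \approx 6.3333$)
$Y = -3553$ ($Y = \frac{19}{3} \cdot 17 \left(-33\right) = \frac{323}{3} \left(-33\right) = -3553$)
$Y + m{\left(-170 \right)} = -3553 + \frac{40}{-170} = -3553 + 40 \left(- \frac{1}{170}\right) = -3553 - \frac{4}{17} = - \frac{60405}{17}$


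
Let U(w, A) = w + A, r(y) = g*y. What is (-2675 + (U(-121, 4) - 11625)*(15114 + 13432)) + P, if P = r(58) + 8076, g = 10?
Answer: -335181151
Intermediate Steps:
r(y) = 10*y
U(w, A) = A + w
P = 8656 (P = 10*58 + 8076 = 580 + 8076 = 8656)
(-2675 + (U(-121, 4) - 11625)*(15114 + 13432)) + P = (-2675 + ((4 - 121) - 11625)*(15114 + 13432)) + 8656 = (-2675 + (-117 - 11625)*28546) + 8656 = (-2675 - 11742*28546) + 8656 = (-2675 - 335187132) + 8656 = -335189807 + 8656 = -335181151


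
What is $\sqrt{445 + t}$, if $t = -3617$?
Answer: $2 i \sqrt{793} \approx 56.32 i$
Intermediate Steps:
$\sqrt{445 + t} = \sqrt{445 - 3617} = \sqrt{-3172} = 2 i \sqrt{793}$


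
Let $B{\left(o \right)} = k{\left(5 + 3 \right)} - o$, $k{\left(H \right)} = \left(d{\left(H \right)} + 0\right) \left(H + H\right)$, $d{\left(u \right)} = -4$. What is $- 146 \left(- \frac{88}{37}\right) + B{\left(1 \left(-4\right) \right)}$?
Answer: $\frac{10628}{37} \approx 287.24$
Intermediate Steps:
$k{\left(H \right)} = - 8 H$ ($k{\left(H \right)} = \left(-4 + 0\right) \left(H + H\right) = - 4 \cdot 2 H = - 8 H$)
$B{\left(o \right)} = -64 - o$ ($B{\left(o \right)} = - 8 \left(5 + 3\right) - o = \left(-8\right) 8 - o = -64 - o$)
$- 146 \left(- \frac{88}{37}\right) + B{\left(1 \left(-4\right) \right)} = - 146 \left(- \frac{88}{37}\right) - \left(64 + 1 \left(-4\right)\right) = - 146 \left(\left(-88\right) \frac{1}{37}\right) - 60 = \left(-146\right) \left(- \frac{88}{37}\right) + \left(-64 + 4\right) = \frac{12848}{37} - 60 = \frac{10628}{37}$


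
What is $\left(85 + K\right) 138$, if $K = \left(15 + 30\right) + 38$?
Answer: $23184$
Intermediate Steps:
$K = 83$ ($K = 45 + 38 = 83$)
$\left(85 + K\right) 138 = \left(85 + 83\right) 138 = 168 \cdot 138 = 23184$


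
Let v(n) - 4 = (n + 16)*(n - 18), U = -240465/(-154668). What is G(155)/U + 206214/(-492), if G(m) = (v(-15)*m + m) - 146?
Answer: -529751827/160310 ≈ -3304.5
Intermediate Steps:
U = 80155/51556 (U = -240465*(-1/154668) = 80155/51556 ≈ 1.5547)
v(n) = 4 + (-18 + n)*(16 + n) (v(n) = 4 + (n + 16)*(n - 18) = 4 + (16 + n)*(-18 + n) = 4 + (-18 + n)*(16 + n))
G(m) = -146 - 28*m (G(m) = ((-284 + (-15)² - 2*(-15))*m + m) - 146 = ((-284 + 225 + 30)*m + m) - 146 = (-29*m + m) - 146 = -28*m - 146 = -146 - 28*m)
G(155)/U + 206214/(-492) = (-146 - 28*155)/(80155/51556) + 206214/(-492) = (-146 - 4340)*(51556/80155) + 206214*(-1/492) = -4486*51556/80155 - 34369/82 = -231280216/80155 - 34369/82 = -529751827/160310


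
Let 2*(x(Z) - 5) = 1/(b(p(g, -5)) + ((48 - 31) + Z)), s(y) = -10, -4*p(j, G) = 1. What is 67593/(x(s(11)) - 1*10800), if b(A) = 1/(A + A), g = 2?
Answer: -225310/35983 ≈ -6.2616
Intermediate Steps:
p(j, G) = -¼ (p(j, G) = -¼*1 = -¼)
b(A) = 1/(2*A)
x(Z) = 5 + 1/(2*(15 + Z)) (x(Z) = 5 + 1/(2*(1/(2*(-¼)) + ((48 - 31) + Z))) = 5 + 1/(2*((½)*(-4) + (17 + Z))) = 5 + 1/(2*(-2 + (17 + Z))) = 5 + 1/(2*(15 + Z)))
67593/(x(s(11)) - 1*10800) = 67593/((151 + 10*(-10))/(2*(15 - 10)) - 1*10800) = 67593/((½)*(151 - 100)/5 - 10800) = 67593/((½)*(⅕)*51 - 10800) = 67593/(51/10 - 10800) = 67593/(-107949/10) = 67593*(-10/107949) = -225310/35983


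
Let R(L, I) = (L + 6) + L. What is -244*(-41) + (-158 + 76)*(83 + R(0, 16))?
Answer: 2706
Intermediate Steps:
R(L, I) = 6 + 2*L (R(L, I) = (6 + L) + L = 6 + 2*L)
-244*(-41) + (-158 + 76)*(83 + R(0, 16)) = -244*(-41) + (-158 + 76)*(83 + (6 + 2*0)) = 10004 - 82*(83 + (6 + 0)) = 10004 - 82*(83 + 6) = 10004 - 82*89 = 10004 - 7298 = 2706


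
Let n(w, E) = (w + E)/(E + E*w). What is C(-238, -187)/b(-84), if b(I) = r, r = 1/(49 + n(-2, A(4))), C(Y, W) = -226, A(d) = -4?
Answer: -10735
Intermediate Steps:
n(w, E) = (E + w)/(E + E*w)
r = 2/95 (r = 1/(49 + (-4 - 2)/((-4)*(1 - 2))) = 1/(49 - 1/4*(-6)/(-1)) = 1/(49 - 1/4*(-1)*(-6)) = 1/(49 - 3/2) = 1/(95/2) = 2/95 ≈ 0.021053)
b(I) = 2/95
C(-238, -187)/b(-84) = -226/2/95 = -226*95/2 = -10735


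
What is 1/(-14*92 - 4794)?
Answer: -1/6082 ≈ -0.00016442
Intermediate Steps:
1/(-14*92 - 4794) = 1/(-1288 - 4794) = 1/(-6082) = -1/6082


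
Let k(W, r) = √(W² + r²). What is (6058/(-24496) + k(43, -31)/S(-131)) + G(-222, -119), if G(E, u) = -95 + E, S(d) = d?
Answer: -3885645/12248 - √2810/131 ≈ -317.65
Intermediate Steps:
(6058/(-24496) + k(43, -31)/S(-131)) + G(-222, -119) = (6058/(-24496) + √(43² + (-31)²)/(-131)) + (-95 - 222) = (6058*(-1/24496) + √(1849 + 961)*(-1/131)) - 317 = (-3029/12248 + √2810*(-1/131)) - 317 = (-3029/12248 - √2810/131) - 317 = -3885645/12248 - √2810/131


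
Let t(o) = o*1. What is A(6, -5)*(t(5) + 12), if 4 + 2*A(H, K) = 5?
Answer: 17/2 ≈ 8.5000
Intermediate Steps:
t(o) = o
A(H, K) = 1/2 (A(H, K) = -2 + (1/2)*5 = -2 + 5/2 = 1/2)
A(6, -5)*(t(5) + 12) = (5 + 12)/2 = (1/2)*17 = 17/2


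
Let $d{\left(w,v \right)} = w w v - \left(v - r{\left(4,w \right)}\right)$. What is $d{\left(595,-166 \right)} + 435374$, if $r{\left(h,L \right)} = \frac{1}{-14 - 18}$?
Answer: $- \frac{1866643521}{32} \approx -5.8333 \cdot 10^{7}$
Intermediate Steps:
$r{\left(h,L \right)} = - \frac{1}{32}$ ($r{\left(h,L \right)} = \frac{1}{-32} = - \frac{1}{32}$)
$d{\left(w,v \right)} = - \frac{1}{32} - v + v w^{2}$ ($d{\left(w,v \right)} = w w v - \left(\frac{1}{32} + v\right) = w^{2} v - \left(\frac{1}{32} + v\right) = v w^{2} - \left(\frac{1}{32} + v\right) = - \frac{1}{32} - v + v w^{2}$)
$d{\left(595,-166 \right)} + 435374 = \left(- \frac{1}{32} - -166 - 166 \cdot 595^{2}\right) + 435374 = \left(- \frac{1}{32} + 166 - 58768150\right) + 435374 = - \frac{1880575489}{32} + 435374 = - \frac{1866643521}{32}$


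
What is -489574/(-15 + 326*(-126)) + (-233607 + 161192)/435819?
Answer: 70130015447/5969412843 ≈ 11.748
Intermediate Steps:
-489574/(-15 + 326*(-126)) + (-233607 + 161192)/435819 = -489574/(-15 - 41076) - 72415*1/435819 = -489574/(-41091) - 72415/435819 = -489574*(-1/41091) - 72415/435819 = 489574/41091 - 72415/435819 = 70130015447/5969412843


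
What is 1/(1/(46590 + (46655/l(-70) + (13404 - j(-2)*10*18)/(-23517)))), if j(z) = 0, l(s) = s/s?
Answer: 730943087/7839 ≈ 93244.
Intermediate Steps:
l(s) = 1
1/(1/(46590 + (46655/l(-70) + (13404 - j(-2)*10*18)/(-23517)))) = 1/(1/(46590 + (46655/1 + (13404 - 0*10*18)/(-23517)))) = 1/(1/(46590 + (46655*1 + (13404 - 0*18)*(-1/23517)))) = 1/(1/(46590 + (46655 + (13404 - 1*0)*(-1/23517)))) = 1/(1/(46590 + (46655 + (13404 + 0)*(-1/23517)))) = 1/(1/(46590 + (46655 + 13404*(-1/23517)))) = 1/(1/(46590 + (46655 - 4468/7839))) = 1/(1/(46590 + 365724077/7839)) = 1/(1/(730943087/7839)) = 1/(7839/730943087) = 730943087/7839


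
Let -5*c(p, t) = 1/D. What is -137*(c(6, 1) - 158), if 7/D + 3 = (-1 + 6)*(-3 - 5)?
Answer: 751719/35 ≈ 21478.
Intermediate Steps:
D = -7/43 (D = 7/(-3 + (-1 + 6)*(-3 - 5)) = 7/(-3 + 5*(-8)) = 7/(-3 - 40) = 7/(-43) = 7*(-1/43) = -7/43 ≈ -0.16279)
c(p, t) = 43/35 (c(p, t) = -1/(5*(-7/43)) = -⅕*(-43/7) = 43/35)
-137*(c(6, 1) - 158) = -137*(43/35 - 158) = -137*(-5487/35) = 751719/35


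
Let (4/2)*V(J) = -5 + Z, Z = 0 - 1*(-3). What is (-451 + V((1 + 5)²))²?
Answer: 204304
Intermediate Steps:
Z = 3 (Z = 0 + 3 = 3)
V(J) = -1 (V(J) = (-5 + 3)/2 = (½)*(-2) = -1)
(-451 + V((1 + 5)²))² = (-451 - 1)² = (-452)² = 204304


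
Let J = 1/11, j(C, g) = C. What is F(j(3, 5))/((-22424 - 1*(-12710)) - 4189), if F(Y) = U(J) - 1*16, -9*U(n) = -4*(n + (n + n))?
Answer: 524/458799 ≈ 0.0011421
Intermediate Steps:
J = 1/11 ≈ 0.090909
U(n) = 4*n/3 (U(n) = -(-4)*(n + (n + n))/9 = -(-4)*(n + 2*n)/9 = -(-4)*3*n/9 = -(-4)*n/3 = 4*n/3)
F(Y) = -524/33 (F(Y) = (4/3)*(1/11) - 1*16 = 4/33 - 16 = -524/33)
F(j(3, 5))/((-22424 - 1*(-12710)) - 4189) = -524/(33*((-22424 - 1*(-12710)) - 4189)) = -524/(33*((-22424 + 12710) - 4189)) = -524/(33*(-9714 - 4189)) = -524/33/(-13903) = -524/33*(-1/13903) = 524/458799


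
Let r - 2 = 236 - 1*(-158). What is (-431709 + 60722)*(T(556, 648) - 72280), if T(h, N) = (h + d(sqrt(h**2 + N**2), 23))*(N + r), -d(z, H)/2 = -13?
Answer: -198599728736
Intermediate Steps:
r = 396 (r = 2 + (236 - 1*(-158)) = 2 + (236 + 158) = 2 + 394 = 396)
d(z, H) = 26 (d(z, H) = -2*(-13) = 26)
T(h, N) = (26 + h)*(396 + N) (T(h, N) = (h + 26)*(N + 396) = (26 + h)*(396 + N))
(-431709 + 60722)*(T(556, 648) - 72280) = (-431709 + 60722)*((10296 + 26*648 + 396*556 + 648*556) - 72280) = -370987*((10296 + 16848 + 220176 + 360288) - 72280) = -370987*(607608 - 72280) = -370987*535328 = -198599728736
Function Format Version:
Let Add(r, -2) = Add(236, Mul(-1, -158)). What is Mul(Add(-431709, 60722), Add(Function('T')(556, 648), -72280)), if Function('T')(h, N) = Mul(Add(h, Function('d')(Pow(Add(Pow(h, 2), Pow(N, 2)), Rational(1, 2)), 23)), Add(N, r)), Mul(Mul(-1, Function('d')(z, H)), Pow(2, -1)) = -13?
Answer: -198599728736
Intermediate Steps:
r = 396 (r = Add(2, Add(236, Mul(-1, -158))) = Add(2, Add(236, 158)) = Add(2, 394) = 396)
Function('d')(z, H) = 26 (Function('d')(z, H) = Mul(-2, -13) = 26)
Function('T')(h, N) = Mul(Add(26, h), Add(396, N)) (Function('T')(h, N) = Mul(Add(h, 26), Add(N, 396)) = Mul(Add(26, h), Add(396, N)))
Mul(Add(-431709, 60722), Add(Function('T')(556, 648), -72280)) = Mul(Add(-431709, 60722), Add(Add(10296, Mul(26, 648), Mul(396, 556), Mul(648, 556)), -72280)) = Mul(-370987, Add(Add(10296, 16848, 220176, 360288), -72280)) = Mul(-370987, Add(607608, -72280)) = Mul(-370987, 535328) = -198599728736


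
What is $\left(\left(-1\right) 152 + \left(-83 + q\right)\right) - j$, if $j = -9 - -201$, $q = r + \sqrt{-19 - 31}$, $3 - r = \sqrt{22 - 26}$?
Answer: $-424 - 2 i + 5 i \sqrt{2} \approx -424.0 + 5.0711 i$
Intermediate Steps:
$r = 3 - 2 i$ ($r = 3 - \sqrt{22 - 26} = 3 - \sqrt{-4} = 3 - 2 i \approx 3.0 - 2.0 i$)
$q = 3 - 2 i + 5 i \sqrt{2}$ ($q = \left(3 - 2 i\right) + \sqrt{-19 - 31} = \left(3 - 2 i\right) + \sqrt{-50} = \left(3 - 2 i\right) + 5 i \sqrt{2} = 3 - 2 i + 5 i \sqrt{2} \approx 3.0 + 5.0711 i$)
$j = 192$ ($j = -9 + 201 = 192$)
$\left(\left(-1\right) 152 + \left(-83 + q\right)\right) - j = \left(\left(-1\right) 152 - \left(80 + 2 i - 5 i \sqrt{2}\right)\right) - 192 = \left(-152 - \left(80 + 2 i - 5 i \sqrt{2}\right)\right) - 192 = \left(-232 - 2 i + 5 i \sqrt{2}\right) - 192 = -424 - 2 i + 5 i \sqrt{2}$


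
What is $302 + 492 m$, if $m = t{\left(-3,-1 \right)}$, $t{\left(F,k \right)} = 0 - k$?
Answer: $794$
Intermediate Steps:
$t{\left(F,k \right)} = - k$
$m = 1$ ($m = \left(-1\right) \left(-1\right) = 1$)
$302 + 492 m = 302 + 492 \cdot 1 = 302 + 492 = 794$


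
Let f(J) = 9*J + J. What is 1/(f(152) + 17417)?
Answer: 1/18937 ≈ 5.2807e-5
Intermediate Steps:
f(J) = 10*J
1/(f(152) + 17417) = 1/(10*152 + 17417) = 1/(1520 + 17417) = 1/18937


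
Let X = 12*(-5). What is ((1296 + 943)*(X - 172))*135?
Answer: -70125480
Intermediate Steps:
X = -60
((1296 + 943)*(X - 172))*135 = ((1296 + 943)*(-60 - 172))*135 = (2239*(-232))*135 = -519448*135 = -70125480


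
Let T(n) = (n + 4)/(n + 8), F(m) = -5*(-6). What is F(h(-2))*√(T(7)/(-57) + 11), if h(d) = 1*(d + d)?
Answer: 2*√892430/19 ≈ 99.441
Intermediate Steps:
h(d) = 2*d (h(d) = 1*(2*d) = 2*d)
F(m) = 30
T(n) = (4 + n)/(8 + n)
F(h(-2))*√(T(7)/(-57) + 11) = 30*√(((4 + 7)/(8 + 7))/(-57) + 11) = 30*√((11/15)*(-1/57) + 11) = 30*√(-11/855 + 11) = 30*√(9394/855) = 30*(√892430/285) = 2*√892430/19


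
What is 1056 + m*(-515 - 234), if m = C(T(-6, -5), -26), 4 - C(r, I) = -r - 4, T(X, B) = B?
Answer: -1191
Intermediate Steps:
C(r, I) = 8 + r (C(r, I) = 4 - (-r - 4) = 4 - (-4 - r) = 4 + (4 + r) = 8 + r)
m = 3 (m = 8 - 5 = 3)
1056 + m*(-515 - 234) = 1056 + 3*(-515 - 234) = 1056 + 3*(-749) = 1056 - 2247 = -1191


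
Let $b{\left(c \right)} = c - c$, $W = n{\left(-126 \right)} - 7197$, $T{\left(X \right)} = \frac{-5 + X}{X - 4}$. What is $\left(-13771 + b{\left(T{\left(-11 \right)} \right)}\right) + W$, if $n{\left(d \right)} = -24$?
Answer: $-20992$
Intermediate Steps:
$T{\left(X \right)} = \frac{-5 + X}{-4 + X}$
$W = -7221$ ($W = -24 - 7197 = -7221$)
$b{\left(c \right)} = 0$
$\left(-13771 + b{\left(T{\left(-11 \right)} \right)}\right) + W = \left(-13771 + 0\right) - 7221 = -13771 - 7221 = -20992$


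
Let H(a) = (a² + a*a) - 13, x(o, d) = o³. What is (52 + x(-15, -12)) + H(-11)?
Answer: -3094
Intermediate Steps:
H(a) = -13 + 2*a² (H(a) = (a² + a²) - 13 = 2*a² - 13 = -13 + 2*a²)
(52 + x(-15, -12)) + H(-11) = (52 + (-15)³) + (-13 + 2*(-11)²) = (52 - 3375) + (-13 + 2*121) = -3323 + (-13 + 242) = -3323 + 229 = -3094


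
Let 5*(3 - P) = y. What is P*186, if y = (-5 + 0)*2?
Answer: 930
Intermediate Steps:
y = -10 (y = -5*2 = -10)
P = 5 (P = 3 - ⅕*(-10) = 3 + 2 = 5)
P*186 = 5*186 = 930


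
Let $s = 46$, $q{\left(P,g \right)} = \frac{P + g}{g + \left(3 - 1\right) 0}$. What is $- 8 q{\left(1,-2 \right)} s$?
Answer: $-184$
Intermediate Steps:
$q{\left(P,g \right)} = \frac{P + g}{g}$ ($q{\left(P,g \right)} = \frac{P + g}{g + 2 \cdot 0} = \frac{P + g}{g + 0} = \frac{P + g}{g}$)
$- 8 q{\left(1,-2 \right)} s = - 8 \frac{1 - 2}{-2} \cdot 46 = - 8 \left(\left(- \frac{1}{2}\right) \left(-1\right)\right) 46 = \left(-8\right) \frac{1}{2} \cdot 46 = \left(-4\right) 46 = -184$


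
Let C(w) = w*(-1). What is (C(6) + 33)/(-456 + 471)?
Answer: 9/5 ≈ 1.8000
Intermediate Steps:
C(w) = -w
(C(6) + 33)/(-456 + 471) = (-1*6 + 33)/(-456 + 471) = (-6 + 33)/15 = 27*(1/15) = 9/5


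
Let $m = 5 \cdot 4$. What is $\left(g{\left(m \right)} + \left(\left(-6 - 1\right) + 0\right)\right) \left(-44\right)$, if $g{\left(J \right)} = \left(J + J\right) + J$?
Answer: $-2332$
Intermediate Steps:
$m = 20$
$g{\left(J \right)} = 3 J$ ($g{\left(J \right)} = 2 J + J = 3 J$)
$\left(g{\left(m \right)} + \left(\left(-6 - 1\right) + 0\right)\right) \left(-44\right) = \left(3 \cdot 20 + \left(\left(-6 - 1\right) + 0\right)\right) \left(-44\right) = \left(60 + \left(-7 + 0\right)\right) \left(-44\right) = \left(60 - 7\right) \left(-44\right) = 53 \left(-44\right) = -2332$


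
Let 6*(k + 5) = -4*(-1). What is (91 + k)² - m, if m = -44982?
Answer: 472438/9 ≈ 52493.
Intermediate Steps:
k = -13/3 (k = -5 + (-4*(-1))/6 = -5 + (⅙)*4 = -5 + ⅔ = -13/3 ≈ -4.3333)
(91 + k)² - m = (91 - 13/3)² - 1*(-44982) = (260/3)² + 44982 = 67600/9 + 44982 = 472438/9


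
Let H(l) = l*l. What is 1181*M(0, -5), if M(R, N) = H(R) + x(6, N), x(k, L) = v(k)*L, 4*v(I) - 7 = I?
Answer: -76765/4 ≈ -19191.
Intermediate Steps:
v(I) = 7/4 + I/4
H(l) = l²
x(k, L) = L*(7/4 + k/4) (x(k, L) = (7/4 + k/4)*L = L*(7/4 + k/4))
M(R, N) = R² + 13*N/4 (M(R, N) = R² + N*(7 + 6)/4 = R² + (¼)*N*13 = R² + 13*N/4)
1181*M(0, -5) = 1181*(0² + (13/4)*(-5)) = 1181*(0 - 65/4) = 1181*(-65/4) = -76765/4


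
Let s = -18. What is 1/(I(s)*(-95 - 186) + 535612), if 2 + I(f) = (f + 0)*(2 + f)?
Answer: 1/455246 ≈ 2.1966e-6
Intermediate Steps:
I(f) = -2 + f*(2 + f) (I(f) = -2 + (f + 0)*(2 + f) = -2 + f*(2 + f))
1/(I(s)*(-95 - 186) + 535612) = 1/((-2 + (-18)² + 2*(-18))*(-95 - 186) + 535612) = 1/((-2 + 324 - 36)*(-281) + 535612) = 1/(286*(-281) + 535612) = 1/(-80366 + 535612) = 1/455246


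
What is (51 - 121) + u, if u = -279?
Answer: -349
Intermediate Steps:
(51 - 121) + u = (51 - 121) - 279 = -70 - 279 = -349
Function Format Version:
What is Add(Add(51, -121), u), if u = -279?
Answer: -349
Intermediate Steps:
Add(Add(51, -121), u) = Add(Add(51, -121), -279) = Add(-70, -279) = -349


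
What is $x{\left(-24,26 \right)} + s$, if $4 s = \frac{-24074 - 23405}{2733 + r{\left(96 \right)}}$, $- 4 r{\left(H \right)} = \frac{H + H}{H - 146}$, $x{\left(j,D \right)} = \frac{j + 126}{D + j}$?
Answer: $\frac{12756221}{273396} \approx 46.658$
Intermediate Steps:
$x{\left(j,D \right)} = \frac{126 + j}{D + j}$
$r{\left(H \right)} = - \frac{H}{2 \left(-146 + H\right)}$ ($r{\left(H \right)} = - \frac{\left(H + H\right) \frac{1}{H - 146}}{4} = - \frac{2 H \frac{1}{-146 + H}}{4} = - \frac{H}{2 \left(-146 + H\right)}$)
$s = - \frac{1186975}{273396}$ ($s = \frac{\left(-24074 - 23405\right) \frac{1}{2733 - \frac{96}{-292 + 2 \cdot 96}}}{4} = \frac{\left(-47479\right) \frac{1}{2733 - \frac{96}{-292 + 192}}}{4} = \frac{\left(-47479\right) \frac{1}{2733 - \frac{96}{-100}}}{4} = \frac{\left(-47479\right) \frac{1}{2733 - 96 \left(- \frac{1}{100}\right)}}{4} = \frac{\left(-47479\right) \frac{1}{2733 + \frac{24}{25}}}{4} = \frac{\left(-47479\right) \frac{1}{\frac{68349}{25}}}{4} = \frac{\left(-47479\right) \frac{25}{68349}}{4} = \frac{1}{4} \left(- \frac{1186975}{68349}\right) = - \frac{1186975}{273396} \approx -4.3416$)
$x{\left(-24,26 \right)} + s = \frac{126 - 24}{26 - 24} - \frac{1186975}{273396} = \frac{1}{2} \cdot 102 - \frac{1186975}{273396} = 51 - \frac{1186975}{273396} = \frac{12756221}{273396}$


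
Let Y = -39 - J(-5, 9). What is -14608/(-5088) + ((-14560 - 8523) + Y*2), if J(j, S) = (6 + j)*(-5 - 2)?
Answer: -7359833/318 ≈ -23144.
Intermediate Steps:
J(j, S) = -42 - 7*j (J(j, S) = (6 + j)*(-7) = -42 - 7*j)
Y = -32 (Y = -39 - (-42 - 7*(-5)) = -39 - (-42 + 35) = -39 - 1*(-7) = -39 + 7 = -32)
-14608/(-5088) + ((-14560 - 8523) + Y*2) = -14608/(-5088) + ((-14560 - 8523) - 32*2) = -14608*(-1/5088) + (-23083 - 64) = 913/318 - 23147 = -7359833/318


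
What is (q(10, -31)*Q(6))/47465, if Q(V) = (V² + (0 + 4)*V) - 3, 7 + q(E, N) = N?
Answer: -2166/47465 ≈ -0.045634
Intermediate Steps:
q(E, N) = -7 + N
Q(V) = -3 + V² + 4*V (Q(V) = (V² + 4*V) - 3 = -3 + V² + 4*V)
(q(10, -31)*Q(6))/47465 = ((-7 - 31)*(-3 + 6² + 4*6))/47465 = -38*(-3 + 36 + 24)*(1/47465) = -38*57*(1/47465) = -2166*1/47465 = -2166/47465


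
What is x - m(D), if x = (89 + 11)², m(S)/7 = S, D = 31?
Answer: 9783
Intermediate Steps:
m(S) = 7*S
x = 10000 (x = 100² = 10000)
x - m(D) = 10000 - 7*31 = 10000 - 1*217 = 10000 - 217 = 9783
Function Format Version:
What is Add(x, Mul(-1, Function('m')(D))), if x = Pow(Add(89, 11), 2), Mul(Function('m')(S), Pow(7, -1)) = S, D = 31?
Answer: 9783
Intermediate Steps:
Function('m')(S) = Mul(7, S)
x = 10000 (x = Pow(100, 2) = 10000)
Add(x, Mul(-1, Function('m')(D))) = Add(10000, Mul(-1, Mul(7, 31))) = Add(10000, Mul(-1, 217)) = Add(10000, -217) = 9783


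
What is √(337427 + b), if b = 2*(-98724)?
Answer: √139979 ≈ 374.14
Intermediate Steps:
b = -197448
√(337427 + b) = √(337427 - 197448) = √139979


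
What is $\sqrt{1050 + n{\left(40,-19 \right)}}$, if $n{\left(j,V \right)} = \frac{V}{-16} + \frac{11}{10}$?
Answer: $\frac{\sqrt{420915}}{20} \approx 32.439$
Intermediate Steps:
$n{\left(j,V \right)} = \frac{11}{10} - \frac{V}{16}$ ($n{\left(j,V \right)} = V \left(- \frac{1}{16}\right) + 11 \cdot \frac{1}{10} = - \frac{V}{16} + \frac{11}{10} = \frac{11}{10} - \frac{V}{16}$)
$\sqrt{1050 + n{\left(40,-19 \right)}} = \sqrt{1050 + \left(\frac{11}{10} - - \frac{19}{16}\right)} = \sqrt{1050 + \left(\frac{11}{10} + \frac{19}{16}\right)} = \sqrt{1050 + \frac{183}{80}} = \sqrt{\frac{84183}{80}} = \frac{\sqrt{420915}}{20}$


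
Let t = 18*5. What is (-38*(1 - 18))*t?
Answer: 58140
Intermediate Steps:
t = 90
(-38*(1 - 18))*t = -38*(1 - 18)*90 = -38*(-17)*90 = 646*90 = 58140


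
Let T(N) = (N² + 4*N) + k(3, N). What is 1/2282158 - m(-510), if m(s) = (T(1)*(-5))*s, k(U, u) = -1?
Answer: -23278011599/2282158 ≈ -10200.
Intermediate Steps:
T(N) = -1 + N² + 4*N (T(N) = (N² + 4*N) - 1 = -1 + N² + 4*N)
m(s) = -20*s (m(s) = ((-1 + 1² + 4*1)*(-5))*s = ((-1 + 1 + 4)*(-5))*s = (4*(-5))*s = -20*s)
1/2282158 - m(-510) = 1/2282158 - (-20)*(-510) = 1/2282158 - 1*10200 = 1/2282158 - 10200 = -23278011599/2282158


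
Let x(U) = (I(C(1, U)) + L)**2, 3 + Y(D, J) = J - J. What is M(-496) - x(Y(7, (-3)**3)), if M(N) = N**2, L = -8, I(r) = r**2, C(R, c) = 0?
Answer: 245952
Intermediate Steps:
Y(D, J) = -3 (Y(D, J) = -3 + (J - J) = -3 + 0 = -3)
x(U) = 64 (x(U) = (0**2 - 8)**2 = (0 - 8)**2 = (-8)**2 = 64)
M(-496) - x(Y(7, (-3)**3)) = (-496)**2 - 1*64 = 246016 - 64 = 245952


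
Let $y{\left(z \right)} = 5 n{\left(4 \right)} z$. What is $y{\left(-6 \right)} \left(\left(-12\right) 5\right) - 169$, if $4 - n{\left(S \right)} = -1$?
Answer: $8831$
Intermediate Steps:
$n{\left(S \right)} = 5$ ($n{\left(S \right)} = 4 - -1 = 4 + 1 = 5$)
$y{\left(z \right)} = 25 z$ ($y{\left(z \right)} = 5 \cdot 5 z = 25 z$)
$y{\left(-6 \right)} \left(\left(-12\right) 5\right) - 169 = 25 \left(-6\right) \left(\left(-12\right) 5\right) - 169 = \left(-150\right) \left(-60\right) - 169 = 9000 - 169 = 8831$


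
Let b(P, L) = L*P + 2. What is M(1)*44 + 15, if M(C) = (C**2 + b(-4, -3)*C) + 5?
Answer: 895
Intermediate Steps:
b(P, L) = 2 + L*P
M(C) = 5 + C**2 + 14*C (M(C) = (C**2 + (2 - 3*(-4))*C) + 5 = (C**2 + (2 + 12)*C) + 5 = (C**2 + 14*C) + 5 = 5 + C**2 + 14*C)
M(1)*44 + 15 = (5 + 1**2 + 14*1)*44 + 15 = (5 + 1 + 14)*44 + 15 = 20*44 + 15 = 880 + 15 = 895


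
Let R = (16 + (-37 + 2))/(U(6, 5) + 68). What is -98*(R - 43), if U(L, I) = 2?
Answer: 21203/5 ≈ 4240.6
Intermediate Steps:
R = -19/70 (R = (16 + (-37 + 2))/(2 + 68) = (16 - 35)/70 = -19*1/70 = -19/70 ≈ -0.27143)
-98*(R - 43) = -98*(-19/70 - 43) = -98*(-3029/70) = 21203/5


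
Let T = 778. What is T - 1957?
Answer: -1179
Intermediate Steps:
T - 1957 = 778 - 1957 = -1179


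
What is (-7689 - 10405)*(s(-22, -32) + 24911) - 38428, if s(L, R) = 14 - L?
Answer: -451429446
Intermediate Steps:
(-7689 - 10405)*(s(-22, -32) + 24911) - 38428 = (-7689 - 10405)*((14 - 1*(-22)) + 24911) - 38428 = -18094*((14 + 22) + 24911) - 38428 = -18094*(36 + 24911) - 38428 = -18094*24947 - 38428 = -451391018 - 38428 = -451429446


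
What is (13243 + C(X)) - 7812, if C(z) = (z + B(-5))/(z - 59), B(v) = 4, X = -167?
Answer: 1227569/226 ≈ 5431.7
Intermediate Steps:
C(z) = (4 + z)/(-59 + z) (C(z) = (z + 4)/(z - 59) = (4 + z)/(-59 + z))
(13243 + C(X)) - 7812 = (13243 + (4 - 167)/(-59 - 167)) - 7812 = (13243 - 163/(-226)) - 7812 = (13243 - 1/226*(-163)) - 7812 = (13243 + 163/226) - 7812 = 2993081/226 - 7812 = 1227569/226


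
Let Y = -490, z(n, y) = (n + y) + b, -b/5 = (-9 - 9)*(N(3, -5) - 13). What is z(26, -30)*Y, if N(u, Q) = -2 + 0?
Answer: 663460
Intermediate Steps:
N(u, Q) = -2
b = -1350 (b = -5*(-9 - 9)*(-2 - 13) = -(-90)*(-15) = -5*270 = -1350)
z(n, y) = -1350 + n + y (z(n, y) = (n + y) - 1350 = -1350 + n + y)
z(26, -30)*Y = (-1350 + 26 - 30)*(-490) = -1354*(-490) = 663460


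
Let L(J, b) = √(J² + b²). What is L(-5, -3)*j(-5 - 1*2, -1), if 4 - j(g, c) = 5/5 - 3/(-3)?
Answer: 2*√34 ≈ 11.662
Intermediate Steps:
j(g, c) = 2 (j(g, c) = 4 - (5/5 - 3/(-3)) = 4 - (5*(⅕) - 3*(-⅓)) = 4 - (1 + 1) = 4 - 1*2 = 4 - 2 = 2)
L(-5, -3)*j(-5 - 1*2, -1) = √((-5)² + (-3)²)*2 = √(25 + 9)*2 = √34*2 = 2*√34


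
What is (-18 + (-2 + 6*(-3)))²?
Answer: 1444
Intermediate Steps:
(-18 + (-2 + 6*(-3)))² = (-18 + (-2 - 18))² = (-18 - 20)² = (-38)² = 1444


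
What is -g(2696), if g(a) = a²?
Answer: -7268416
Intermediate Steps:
-g(2696) = -1*2696² = -1*7268416 = -7268416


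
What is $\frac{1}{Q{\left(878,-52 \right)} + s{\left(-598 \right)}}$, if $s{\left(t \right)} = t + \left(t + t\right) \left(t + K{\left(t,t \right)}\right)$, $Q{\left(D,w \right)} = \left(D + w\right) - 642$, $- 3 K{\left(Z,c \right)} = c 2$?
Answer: $\frac{3}{713966} \approx 4.2019 \cdot 10^{-6}$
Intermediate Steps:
$K{\left(Z,c \right)} = - \frac{2 c}{3}$ ($K{\left(Z,c \right)} = - \frac{c 2}{3} = - \frac{2 c}{3}$)
$Q{\left(D,w \right)} = -642 + D + w$
$s{\left(t \right)} = t + \frac{2 t^{2}}{3}$ ($s{\left(t \right)} = t + \left(t + t\right) \left(t - \frac{2 t}{3}\right) = t + 2 t \frac{t}{3} = t + \frac{2 t^{2}}{3}$)
$\frac{1}{Q{\left(878,-52 \right)} + s{\left(-598 \right)}} = \frac{1}{\left(-642 + 878 - 52\right) + \frac{1}{3} \left(-598\right) \left(3 + 2 \left(-598\right)\right)} = \frac{1}{184 + \frac{1}{3} \left(-598\right) \left(3 - 1196\right)} = \frac{1}{184 + \frac{1}{3} \left(-598\right) \left(-1193\right)} = \frac{1}{184 + \frac{713414}{3}} = \frac{1}{\frac{713966}{3}} = \frac{3}{713966}$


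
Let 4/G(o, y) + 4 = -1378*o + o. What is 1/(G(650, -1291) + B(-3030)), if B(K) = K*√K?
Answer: -447527/2785713020181059791502 + 303424829829435*I*√3030/2785713020181059791502 ≈ -1.6065e-16 + 5.9956e-6*I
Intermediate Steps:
G(o, y) = 4/(-4 - 1377*o) (G(o, y) = 4/(-4 + (-1378*o + o)) = 4/(-4 - 1377*o))
B(K) = K^(3/2)
1/(G(650, -1291) + B(-3030)) = 1/(-4/(4 + 1377*650) + (-3030)^(3/2)) = 1/(-4/(4 + 895050) - 3030*I*√3030) = 1/(-4/895054 - 3030*I*√3030) = 1/(-4*1/895054 - 3030*I*√3030) = 1/(-2/447527 - 3030*I*√3030)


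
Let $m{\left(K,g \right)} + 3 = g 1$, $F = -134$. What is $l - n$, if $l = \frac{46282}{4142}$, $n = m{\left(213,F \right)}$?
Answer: $\frac{306868}{2071} \approx 148.17$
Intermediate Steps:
$m{\left(K,g \right)} = -3 + g$ ($m{\left(K,g \right)} = -3 + g 1 = -3 + g$)
$n = -137$ ($n = -3 - 134 = -137$)
$l = \frac{23141}{2071}$ ($l = 46282 \cdot \frac{1}{4142} = \frac{23141}{2071} \approx 11.174$)
$l - n = \frac{23141}{2071} - -137 = \frac{23141}{2071} + 137 = \frac{306868}{2071}$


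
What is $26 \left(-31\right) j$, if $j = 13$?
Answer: $-10478$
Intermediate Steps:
$26 \left(-31\right) j = 26 \left(-31\right) 13 = \left(-806\right) 13 = -10478$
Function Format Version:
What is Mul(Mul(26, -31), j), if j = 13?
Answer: -10478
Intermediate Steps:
Mul(Mul(26, -31), j) = Mul(Mul(26, -31), 13) = Mul(-806, 13) = -10478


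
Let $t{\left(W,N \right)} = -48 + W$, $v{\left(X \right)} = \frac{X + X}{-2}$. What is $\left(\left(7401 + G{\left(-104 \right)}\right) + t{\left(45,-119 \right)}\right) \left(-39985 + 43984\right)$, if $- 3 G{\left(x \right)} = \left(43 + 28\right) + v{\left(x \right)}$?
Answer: $29351327$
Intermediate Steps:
$v{\left(X \right)} = - X$ ($v{\left(X \right)} = 2 X \left(- \frac{1}{2}\right) = - X$)
$G{\left(x \right)} = - \frac{71}{3} + \frac{x}{3}$ ($G{\left(x \right)} = - \frac{\left(43 + 28\right) - x}{3} = - \frac{71 - x}{3} = - \frac{71}{3} + \frac{x}{3}$)
$\left(\left(7401 + G{\left(-104 \right)}\right) + t{\left(45,-119 \right)}\right) \left(-39985 + 43984\right) = \left(\left(7401 + \left(- \frac{71}{3} + \frac{1}{3} \left(-104\right)\right)\right) + \left(-48 + 45\right)\right) \left(-39985 + 43984\right) = \left(\left(7401 - \frac{175}{3}\right) - 3\right) 3999 = \left(\frac{22028}{3} - 3\right) 3999 = \frac{22019}{3} \cdot 3999 = 29351327$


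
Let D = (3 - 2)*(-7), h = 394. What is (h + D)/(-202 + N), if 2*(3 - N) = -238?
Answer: -387/80 ≈ -4.8375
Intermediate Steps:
N = 122 (N = 3 - ½*(-238) = 3 + 119 = 122)
D = -7 (D = 1*(-7) = -7)
(h + D)/(-202 + N) = (394 - 7)/(-202 + 122) = 387/(-80) = 387*(-1/80) = -387/80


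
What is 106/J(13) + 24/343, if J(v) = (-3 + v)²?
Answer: 19379/17150 ≈ 1.1300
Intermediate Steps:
106/J(13) + 24/343 = 106/((-3 + 13)²) + 24/343 = 106/(10²) + 24*(1/343) = 106/100 + 24/343 = 106*(1/100) + 24/343 = 53/50 + 24/343 = 19379/17150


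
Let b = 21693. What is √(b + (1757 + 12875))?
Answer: 5*√1453 ≈ 190.59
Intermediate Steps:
√(b + (1757 + 12875)) = √(21693 + (1757 + 12875)) = √(21693 + 14632) = √36325 = 5*√1453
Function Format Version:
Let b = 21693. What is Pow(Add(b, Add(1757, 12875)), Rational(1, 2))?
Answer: Mul(5, Pow(1453, Rational(1, 2))) ≈ 190.59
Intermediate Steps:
Pow(Add(b, Add(1757, 12875)), Rational(1, 2)) = Pow(Add(21693, Add(1757, 12875)), Rational(1, 2)) = Pow(Add(21693, 14632), Rational(1, 2)) = Pow(36325, Rational(1, 2)) = Mul(5, Pow(1453, Rational(1, 2)))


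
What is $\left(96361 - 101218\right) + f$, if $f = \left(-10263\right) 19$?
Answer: $-199854$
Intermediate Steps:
$f = -194997$
$\left(96361 - 101218\right) + f = \left(96361 - 101218\right) - 194997 = -4857 - 194997 = -199854$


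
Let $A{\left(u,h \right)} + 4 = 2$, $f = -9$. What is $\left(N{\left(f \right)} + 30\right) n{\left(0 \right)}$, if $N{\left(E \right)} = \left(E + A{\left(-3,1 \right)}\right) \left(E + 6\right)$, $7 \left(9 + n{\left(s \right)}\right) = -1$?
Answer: $-576$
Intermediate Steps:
$A{\left(u,h \right)} = -2$ ($A{\left(u,h \right)} = -4 + 2 = -2$)
$n{\left(s \right)} = - \frac{64}{7}$ ($n{\left(s \right)} = -9 + \frac{1}{7} \left(-1\right) = -9 - \frac{1}{7} = - \frac{64}{7}$)
$N{\left(E \right)} = \left(-2 + E\right) \left(6 + E\right)$ ($N{\left(E \right)} = \left(E - 2\right) \left(E + 6\right) = \left(-2 + E\right) \left(6 + E\right)$)
$\left(N{\left(f \right)} + 30\right) n{\left(0 \right)} = \left(\left(-12 + \left(-9\right)^{2} + 4 \left(-9\right)\right) + 30\right) \left(- \frac{64}{7}\right) = \left(\left(-12 + 81 - 36\right) + 30\right) \left(- \frac{64}{7}\right) = \left(33 + 30\right) \left(- \frac{64}{7}\right) = 63 \left(- \frac{64}{7}\right) = -576$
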